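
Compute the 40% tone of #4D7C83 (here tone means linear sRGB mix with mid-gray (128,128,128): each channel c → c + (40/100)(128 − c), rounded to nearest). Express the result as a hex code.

#617E82

#4D7C83 is rgb(77, 124, 131).
A 40% tone moves each channel 40% toward 128:
  R: 77 + 20.4 = 97.4 → 97
  G: 124 + 0.4×(128−124) = 124 + 1.6 = 125.6 → 126
  B: 131 − 1.2 = 129.8 → 130
rgb(97, 126, 130) = #617E82.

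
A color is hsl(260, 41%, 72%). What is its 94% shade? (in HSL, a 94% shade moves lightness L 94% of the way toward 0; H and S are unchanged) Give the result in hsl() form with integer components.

L moves 94% from 72 toward 0: 72 − 67.68 = 4.32 → 4.
H and S are unchanged.

hsl(260, 41%, 4%)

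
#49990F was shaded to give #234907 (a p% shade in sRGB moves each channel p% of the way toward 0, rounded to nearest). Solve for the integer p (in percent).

#49990F is rgb(73, 153, 15); #234907 is rgb(35, 73, 7).
On the G channel (widest range): 73 ≈ 153 + (p/100)(0 − 153), so p ≈ 100×(73 − 153)/(0 − 153) = -8000/-153 = 52.29.
p = 52 reproduces all three channels after rounding.

52%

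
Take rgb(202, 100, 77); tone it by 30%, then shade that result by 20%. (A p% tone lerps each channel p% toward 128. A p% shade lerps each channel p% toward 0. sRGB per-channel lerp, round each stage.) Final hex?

#90564A

A 30% tone moves each channel 30% toward 128:
  R: 202 + 0.3×(128−202) = 202 − 22.2 = 179.8 → 180
  G: 100 + 0.3×(128−100) = 100 + 8.4 = 108.4 → 108
  B: 77 + 15.3 = 92.3 → 92
After the tone: rgb(180, 108, 92) = #B46C5C.
Lerp each channel 20% toward 0:
  R: 180 + 0.2×(0−180) = 180 − 36 = 144 → 144
  G: 108 + 0.2×(0−108) = 108 − 21.6 = 86.4 → 86
  B: 92 + 0.2×(0−92) = 92 − 18.4 = 73.6 → 74
rgb(144, 86, 74) = #90564A.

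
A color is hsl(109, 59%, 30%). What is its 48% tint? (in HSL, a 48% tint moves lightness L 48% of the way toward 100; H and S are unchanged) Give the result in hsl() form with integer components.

L moves 48% from 30 toward 100: 30 + 33.6 = 63.6 → 64.
H and S are unchanged.

hsl(109, 59%, 64%)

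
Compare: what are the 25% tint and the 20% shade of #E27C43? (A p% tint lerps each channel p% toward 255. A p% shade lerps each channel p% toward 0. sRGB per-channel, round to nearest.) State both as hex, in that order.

#E99D72, #B56336

#E27C43 is rgb(226, 124, 67).
25% tint:
  R: 226 + 7.25 = 233.25 → 233
  G: 124 + 0.25×(255−124) = 124 + 32.75 = 156.75 → 157
  B: 67 + 0.25×(255−67) = 67 + 47 = 114 → 114
  → #E99D72
20% shade:
  R: 226 + 0.2×(0−226) = 226 − 45.2 = 180.8 → 181
  G: 124 − 24.8 = 99.2 → 99
  B: 67 − 13.4 = 53.6 → 54
  → #B56336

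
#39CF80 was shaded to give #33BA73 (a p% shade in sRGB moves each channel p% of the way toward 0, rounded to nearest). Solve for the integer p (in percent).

#39CF80 is rgb(57, 207, 128); #33BA73 is rgb(51, 186, 115).
On the G channel (widest range): 186 ≈ 207 + (p/100)(0 − 207), so p ≈ 100×(186 − 207)/(0 − 207) = -2100/-207 = 10.14.
p = 10 reproduces all three channels after rounding.

10%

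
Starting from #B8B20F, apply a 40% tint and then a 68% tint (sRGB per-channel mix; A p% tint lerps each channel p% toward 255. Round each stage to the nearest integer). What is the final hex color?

#B8B20F is rgb(184, 178, 15).
Per channel, c → c + 0.4(255 − c):
  R: 184 + 0.4×(255−184) = 184 + 28.4 = 212.4 → 212
  G: 178 + 30.8 = 208.8 → 209
  B: 15 + 0.4×(255−15) = 15 + 96 = 111 → 111
After the tint: rgb(212, 209, 111) = #D4D16F.
Lerp each channel 68% toward 255:
  R: 212 + 29.24 = 241.24 → 241
  G: 209 + 31.28 = 240.28 → 240
  B: 111 + 0.68×(255−111) = 111 + 97.92 = 208.92 → 209
rgb(241, 240, 209) = #F1F0D1.

#F1F0D1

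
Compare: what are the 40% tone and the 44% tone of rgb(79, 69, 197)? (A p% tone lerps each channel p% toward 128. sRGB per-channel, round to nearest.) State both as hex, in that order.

#635da9, #655fa7

40% tone:
  R: 79 + 19.6 = 98.6 → 99
  G: 69 + 23.6 = 92.6 → 93
  B: 197 + 0.4×(128−197) = 197 − 27.6 = 169.4 → 169
  → #635da9
44% tone:
  R: 79 + 21.56 = 100.56 → 101
  G: 69 + 0.44×(128−69) = 69 + 25.96 = 94.96 → 95
  B: 197 + 0.44×(128−197) = 197 − 30.36 = 166.64 → 167
  → #655fa7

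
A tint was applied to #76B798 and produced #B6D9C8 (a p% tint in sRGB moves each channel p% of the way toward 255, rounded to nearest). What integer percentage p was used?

#76B798 is rgb(118, 183, 152); #B6D9C8 is rgb(182, 217, 200).
On the R channel (widest range): 182 ≈ 118 + (p/100)(255 − 118), so p ≈ 100×(182 − 118)/(255 − 118) = 6400/137 = 46.72.
p = 47 reproduces all three channels after rounding.

47%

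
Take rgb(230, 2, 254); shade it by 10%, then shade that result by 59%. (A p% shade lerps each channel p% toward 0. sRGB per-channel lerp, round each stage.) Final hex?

A 10% shade moves each channel 10% toward 0:
  R: 230 + 0.1×(0−230) = 230 − 23 = 207 → 207
  G: 2 − 0.2 = 1.8 → 2
  B: 254 − 25.4 = 228.6 → 229
After the shade: rgb(207, 2, 229) = #cf02e5.
A 59% shade moves each channel 59% toward 0:
  R: 207 + 0.59×(0−207) = 207 − 122.13 = 84.87 → 85
  G: 2 + 0.59×(0−2) = 2 − 1.18 = 0.82 → 1
  B: 229 − 135.11 = 93.89 → 94
rgb(85, 1, 94) = #55015e.

#55015e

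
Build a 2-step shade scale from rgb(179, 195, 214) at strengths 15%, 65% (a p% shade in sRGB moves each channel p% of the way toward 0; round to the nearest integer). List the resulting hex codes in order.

15%: (179 − 26.85 = 152.15→152, 195 − 29.25 = 165.75→166, 214 − 32.1 = 181.9→182) → #98a6b6
65%: (179 − 116.35 = 62.65→63, 195 − 126.75 = 68.25→68, 214 − 139.1 = 74.9→75) → #3f444b

#98a6b6, #3f444b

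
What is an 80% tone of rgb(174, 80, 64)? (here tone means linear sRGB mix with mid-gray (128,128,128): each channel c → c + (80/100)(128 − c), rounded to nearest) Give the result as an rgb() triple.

rgb(137, 118, 115)

Per channel, c → c + 0.8(128 − c):
  R: 174 + 0.8×(128−174) = 174 − 36.8 = 137.2 → 137
  G: 80 + 0.8×(128−80) = 80 + 38.4 = 118.4 → 118
  B: 64 + 0.8×(128−64) = 64 + 51.2 = 115.2 → 115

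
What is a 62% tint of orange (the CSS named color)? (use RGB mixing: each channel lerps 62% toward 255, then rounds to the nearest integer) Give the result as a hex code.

#FFDD9E

CSS orange is rgb(255, 165, 0).
A 62% tint moves each channel 62% toward 255:
  R: 255 + 0.62×(255−255) = 255 + 0 = 255 → 255
  G: 165 + 0.62×(255−165) = 165 + 55.8 = 220.8 → 221
  B: 0 + 0.62×(255−0) = 0 + 158.1 = 158.1 → 158
rgb(255, 221, 158) = #FFDD9E.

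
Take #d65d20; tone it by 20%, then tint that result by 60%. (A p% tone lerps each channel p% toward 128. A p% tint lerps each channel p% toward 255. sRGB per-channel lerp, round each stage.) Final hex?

#d65d20 is rgb(214, 93, 32).
Lerp each channel 20% toward 128:
  R: 214 + 0.2×(128−214) = 214 − 17.2 = 196.8 → 197
  G: 93 + 7 = 100 → 100
  B: 32 + 0.2×(128−32) = 32 + 19.2 = 51.2 → 51
After the tone: rgb(197, 100, 51) = #c56433.
Per channel, c → c + 0.6(255 − c):
  R: 197 + 0.6×(255−197) = 197 + 34.8 = 231.8 → 232
  G: 100 + 0.6×(255−100) = 100 + 93 = 193 → 193
  B: 51 + 122.4 = 173.4 → 173
rgb(232, 193, 173) = #e8c1ad.

#e8c1ad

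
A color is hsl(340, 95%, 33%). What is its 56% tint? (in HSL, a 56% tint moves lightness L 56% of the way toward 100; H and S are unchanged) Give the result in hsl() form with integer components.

L moves 56% from 33 toward 100: 33 + 37.52 = 70.52 → 71.
H and S are unchanged.

hsl(340, 95%, 71%)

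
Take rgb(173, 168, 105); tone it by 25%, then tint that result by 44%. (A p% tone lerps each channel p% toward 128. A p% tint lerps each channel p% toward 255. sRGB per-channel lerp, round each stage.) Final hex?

#CBC9AE

A 25% tone moves each channel 25% toward 128:
  R: 173 − 11.25 = 161.75 → 162
  G: 168 + 0.25×(128−168) = 168 − 10 = 158 → 158
  B: 105 + 5.75 = 110.75 → 111
After the tone: rgb(162, 158, 111) = #A29E6F.
Per channel, c → c + 0.44(255 − c):
  R: 162 + 40.92 = 202.92 → 203
  G: 158 + 0.44×(255−158) = 158 + 42.68 = 200.68 → 201
  B: 111 + 0.44×(255−111) = 111 + 63.36 = 174.36 → 174
rgb(203, 201, 174) = #CBC9AE.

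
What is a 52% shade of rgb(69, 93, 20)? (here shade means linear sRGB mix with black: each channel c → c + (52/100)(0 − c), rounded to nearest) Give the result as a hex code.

#212d0a

Per channel, c → c + 0.52(0 − c):
  R: 69 − 35.88 = 33.12 → 33
  G: 93 + 0.52×(0−93) = 93 − 48.36 = 44.64 → 45
  B: 20 − 10.4 = 9.6 → 10
rgb(33, 45, 10) = #212d0a.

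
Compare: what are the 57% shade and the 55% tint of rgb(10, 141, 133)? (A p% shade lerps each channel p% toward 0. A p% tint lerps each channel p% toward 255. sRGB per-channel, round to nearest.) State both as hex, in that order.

#043D39, #91CCC8

57% shade:
  R: 10 + 0.57×(0−10) = 10 − 5.7 = 4.3 → 4
  G: 141 + 0.57×(0−141) = 141 − 80.37 = 60.63 → 61
  B: 133 − 75.81 = 57.19 → 57
  → #043D39
55% tint:
  R: 10 + 134.75 = 144.75 → 145
  G: 141 + 62.7 = 203.7 → 204
  B: 133 + 0.55×(255−133) = 133 + 67.1 = 200.1 → 200
  → #91CCC8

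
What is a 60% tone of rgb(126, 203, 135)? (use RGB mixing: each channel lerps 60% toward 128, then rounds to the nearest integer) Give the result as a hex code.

#7f9e83

Lerp each channel 60% toward 128:
  R: 126 + 0.6×(128−126) = 126 + 1.2 = 127.2 → 127
  G: 203 + 0.6×(128−203) = 203 − 45 = 158 → 158
  B: 135 + 0.6×(128−135) = 135 − 4.2 = 130.8 → 131
rgb(127, 158, 131) = #7f9e83.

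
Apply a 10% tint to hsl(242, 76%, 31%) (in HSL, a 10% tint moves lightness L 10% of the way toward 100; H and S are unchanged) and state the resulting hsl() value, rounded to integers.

L moves 10% from 31 toward 100: 31 + 6.9 = 37.9 → 38.
H and S are unchanged.

hsl(242, 76%, 38%)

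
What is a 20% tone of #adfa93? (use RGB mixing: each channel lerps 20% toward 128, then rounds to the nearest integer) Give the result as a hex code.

#a4e28f

#adfa93 is rgb(173, 250, 147).
Per channel, c → c + 0.2(128 − c):
  R: 173 + 0.2×(128−173) = 173 − 9 = 164 → 164
  G: 250 − 24.4 = 225.6 → 226
  B: 147 + 0.2×(128−147) = 147 − 3.8 = 143.2 → 143
rgb(164, 226, 143) = #a4e28f.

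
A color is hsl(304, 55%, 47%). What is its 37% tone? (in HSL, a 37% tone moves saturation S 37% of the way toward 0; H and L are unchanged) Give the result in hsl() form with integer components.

S moves 37% from 55 toward 0: 55 − 20.35 = 34.65 → 35.
H and L are unchanged.

hsl(304, 35%, 47%)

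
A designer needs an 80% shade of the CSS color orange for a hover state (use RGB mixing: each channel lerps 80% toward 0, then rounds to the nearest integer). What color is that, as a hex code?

#332100

CSS orange is rgb(255, 165, 0).
Per channel, c → c + 0.8(0 − c):
  R: 255 − 204 = 51 → 51
  G: 165 − 132 = 33 → 33
  B: 0 + 0 = 0 → 0
rgb(51, 33, 0) = #332100.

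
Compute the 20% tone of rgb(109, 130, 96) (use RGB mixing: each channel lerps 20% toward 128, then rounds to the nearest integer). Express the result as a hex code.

#718266

Per channel, c → c + 0.2(128 − c):
  R: 109 + 0.2×(128−109) = 109 + 3.8 = 112.8 → 113
  G: 130 + 0.2×(128−130) = 130 − 0.4 = 129.6 → 130
  B: 96 + 0.2×(128−96) = 96 + 6.4 = 102.4 → 102
rgb(113, 130, 102) = #718266.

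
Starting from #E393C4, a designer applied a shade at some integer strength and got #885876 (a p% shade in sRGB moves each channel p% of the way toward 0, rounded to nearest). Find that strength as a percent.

#E393C4 is rgb(227, 147, 196); #885876 is rgb(136, 88, 118).
On the R channel (widest range): 136 ≈ 227 + (p/100)(0 − 227), so p ≈ 100×(136 − 227)/(0 − 227) = -9100/-227 = 40.09.
p = 40 reproduces all three channels after rounding.

40%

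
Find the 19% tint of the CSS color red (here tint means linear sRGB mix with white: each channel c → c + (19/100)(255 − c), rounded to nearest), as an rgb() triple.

CSS red is rgb(255, 0, 0).
Lerp each channel 19% toward 255:
  R: 255 + 0.19×(255−255) = 255 + 0 = 255 → 255
  G: 0 + 0.19×(255−0) = 0 + 48.45 = 48.45 → 48
  B: 0 + 0.19×(255−0) = 0 + 48.45 = 48.45 → 48

rgb(255, 48, 48)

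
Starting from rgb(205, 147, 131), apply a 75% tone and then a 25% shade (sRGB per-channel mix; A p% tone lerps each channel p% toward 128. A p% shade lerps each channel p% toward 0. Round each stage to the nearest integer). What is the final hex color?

#6E6461

Lerp each channel 75% toward 128:
  R: 205 + 0.75×(128−205) = 205 − 57.75 = 147.25 → 147
  G: 147 − 14.25 = 132.75 → 133
  B: 131 + 0.75×(128−131) = 131 − 2.25 = 128.75 → 129
After the tone: rgb(147, 133, 129) = #938581.
A 25% shade moves each channel 25% toward 0:
  R: 147 − 36.75 = 110.25 → 110
  G: 133 − 33.25 = 99.75 → 100
  B: 129 − 32.25 = 96.75 → 97
rgb(110, 100, 97) = #6E6461.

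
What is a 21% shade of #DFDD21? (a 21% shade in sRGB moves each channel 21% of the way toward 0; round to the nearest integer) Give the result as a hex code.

#B0AF1A

#DFDD21 is rgb(223, 221, 33).
Per channel, c → c + 0.21(0 − c):
  R: 223 − 46.83 = 176.17 → 176
  G: 221 + 0.21×(0−221) = 221 − 46.41 = 174.59 → 175
  B: 33 + 0.21×(0−33) = 33 − 6.93 = 26.07 → 26
rgb(176, 175, 26) = #B0AF1A.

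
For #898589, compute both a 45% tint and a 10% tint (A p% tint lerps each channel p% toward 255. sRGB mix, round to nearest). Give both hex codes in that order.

#898589 is rgb(137, 133, 137).
45% tint:
  R: 137 + 0.45×(255−137) = 137 + 53.1 = 190.1 → 190
  G: 133 + 0.45×(255−133) = 133 + 54.9 = 187.9 → 188
  B: 137 + 0.45×(255−137) = 137 + 53.1 = 190.1 → 190
  → #bebcbe
10% tint:
  R: 137 + 0.1×(255−137) = 137 + 11.8 = 148.8 → 149
  G: 133 + 0.1×(255−133) = 133 + 12.2 = 145.2 → 145
  B: 137 + 0.1×(255−137) = 137 + 11.8 = 148.8 → 149
  → #959195

#bebcbe, #959195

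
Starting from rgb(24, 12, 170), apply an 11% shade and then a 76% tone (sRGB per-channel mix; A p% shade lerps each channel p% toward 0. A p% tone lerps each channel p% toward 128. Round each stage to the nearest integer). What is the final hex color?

An 11% shade moves each channel 11% toward 0:
  R: 24 − 2.64 = 21.36 → 21
  G: 12 + 0.11×(0−12) = 12 − 1.32 = 10.68 → 11
  B: 170 − 18.7 = 151.3 → 151
After the shade: rgb(21, 11, 151) = #150b97.
Lerp each channel 76% toward 128:
  R: 21 + 81.32 = 102.32 → 102
  G: 11 + 88.92 = 99.92 → 100
  B: 151 + 0.76×(128−151) = 151 − 17.48 = 133.52 → 134
rgb(102, 100, 134) = #666486.

#666486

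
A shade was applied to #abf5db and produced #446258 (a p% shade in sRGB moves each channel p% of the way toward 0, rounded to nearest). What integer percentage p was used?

#abf5db is rgb(171, 245, 219); #446258 is rgb(68, 98, 88).
On the G channel (widest range): 98 ≈ 245 + (p/100)(0 − 245), so p ≈ 100×(98 − 245)/(0 − 245) = -14700/-245 = 60.00.
p = 60 reproduces all three channels after rounding.

60%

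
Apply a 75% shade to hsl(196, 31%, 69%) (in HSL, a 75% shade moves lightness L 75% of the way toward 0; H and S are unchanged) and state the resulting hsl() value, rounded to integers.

hsl(196, 31%, 17%)

L moves 75% from 69 toward 0: 69 − 51.75 = 17.25 → 17.
H and S are unchanged.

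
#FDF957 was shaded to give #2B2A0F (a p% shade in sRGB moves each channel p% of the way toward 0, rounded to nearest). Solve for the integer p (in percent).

83%

#FDF957 is rgb(253, 249, 87); #2B2A0F is rgb(43, 42, 15).
On the R channel (widest range): 43 ≈ 253 + (p/100)(0 − 253), so p ≈ 100×(43 − 253)/(0 − 253) = -21000/-253 = 83.00.
p = 83 reproduces all three channels after rounding.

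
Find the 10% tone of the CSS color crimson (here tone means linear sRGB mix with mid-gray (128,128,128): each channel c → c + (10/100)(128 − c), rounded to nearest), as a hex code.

CSS crimson is rgb(220, 20, 60).
Lerp each channel 10% toward 128:
  R: 220 + 0.1×(128−220) = 220 − 9.2 = 210.8 → 211
  G: 20 + 10.8 = 30.8 → 31
  B: 60 + 0.1×(128−60) = 60 + 6.8 = 66.8 → 67
rgb(211, 31, 67) = #D31F43.

#D31F43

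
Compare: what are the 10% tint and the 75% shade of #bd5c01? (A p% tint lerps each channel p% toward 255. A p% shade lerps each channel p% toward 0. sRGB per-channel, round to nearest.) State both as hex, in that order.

#c46c1a, #2f1700

#bd5c01 is rgb(189, 92, 1).
10% tint:
  R: 189 + 6.6 = 195.6 → 196
  G: 92 + 0.1×(255−92) = 92 + 16.3 = 108.3 → 108
  B: 1 + 25.4 = 26.4 → 26
  → #c46c1a
75% shade:
  R: 189 + 0.75×(0−189) = 189 − 141.75 = 47.25 → 47
  G: 92 + 0.75×(0−92) = 92 − 69 = 23 → 23
  B: 1 − 0.75 = 0.25 → 0
  → #2f1700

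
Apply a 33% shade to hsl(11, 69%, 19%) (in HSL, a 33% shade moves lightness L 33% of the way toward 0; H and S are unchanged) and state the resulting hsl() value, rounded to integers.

hsl(11, 69%, 13%)

L moves 33% from 19 toward 0: 19 − 6.27 = 12.73 → 13.
H and S are unchanged.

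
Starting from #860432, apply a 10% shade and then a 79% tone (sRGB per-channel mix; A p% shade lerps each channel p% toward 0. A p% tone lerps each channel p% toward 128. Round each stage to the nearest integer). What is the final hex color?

#860432 is rgb(134, 4, 50).
Per channel, c → c + 0.1(0 − c):
  R: 134 + 0.1×(0−134) = 134 − 13.4 = 120.6 → 121
  G: 4 + 0.1×(0−4) = 4 − 0.4 = 3.6 → 4
  B: 50 − 5 = 45 → 45
After the shade: rgb(121, 4, 45) = #79042D.
A 79% tone moves each channel 79% toward 128:
  R: 121 + 5.53 = 126.53 → 127
  G: 4 + 0.79×(128−4) = 4 + 97.96 = 101.96 → 102
  B: 45 + 0.79×(128−45) = 45 + 65.57 = 110.57 → 111
rgb(127, 102, 111) = #7F666F.

#7F666F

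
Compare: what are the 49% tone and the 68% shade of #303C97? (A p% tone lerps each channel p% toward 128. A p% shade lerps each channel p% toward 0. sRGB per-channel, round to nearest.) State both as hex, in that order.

#303C97 is rgb(48, 60, 151).
49% tone:
  R: 48 + 39.2 = 87.2 → 87
  G: 60 + 0.49×(128−60) = 60 + 33.32 = 93.32 → 93
  B: 151 + 0.49×(128−151) = 151 − 11.27 = 139.73 → 140
  → #575D8C
68% shade:
  R: 48 + 0.68×(0−48) = 48 − 32.64 = 15.36 → 15
  G: 60 + 0.68×(0−60) = 60 − 40.8 = 19.2 → 19
  B: 151 + 0.68×(0−151) = 151 − 102.68 = 48.32 → 48
  → #0F1330

#575D8C, #0F1330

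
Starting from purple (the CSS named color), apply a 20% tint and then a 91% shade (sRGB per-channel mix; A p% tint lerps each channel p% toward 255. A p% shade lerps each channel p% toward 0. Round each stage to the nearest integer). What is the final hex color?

#0e050e

CSS purple is rgb(128, 0, 128).
Per channel, c → c + 0.2(255 − c):
  R: 128 + 0.2×(255−128) = 128 + 25.4 = 153.4 → 153
  G: 0 + 51 = 51 → 51
  B: 128 + 0.2×(255−128) = 128 + 25.4 = 153.4 → 153
After the tint: rgb(153, 51, 153) = #993399.
Lerp each channel 91% toward 0:
  R: 153 − 139.23 = 13.77 → 14
  G: 51 − 46.41 = 4.59 → 5
  B: 153 + 0.91×(0−153) = 153 − 139.23 = 13.77 → 14
rgb(14, 5, 14) = #0e050e.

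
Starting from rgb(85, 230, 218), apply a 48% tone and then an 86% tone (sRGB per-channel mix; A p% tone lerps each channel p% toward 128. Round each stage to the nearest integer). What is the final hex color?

#7D8787

Lerp each channel 48% toward 128:
  R: 85 + 0.48×(128−85) = 85 + 20.64 = 105.64 → 106
  G: 230 + 0.48×(128−230) = 230 − 48.96 = 181.04 → 181
  B: 218 − 43.2 = 174.8 → 175
After the tone: rgb(106, 181, 175) = #6AB5AF.
Lerp each channel 86% toward 128:
  R: 106 + 18.92 = 124.92 → 125
  G: 181 + 0.86×(128−181) = 181 − 45.58 = 135.42 → 135
  B: 175 + 0.86×(128−175) = 175 − 40.42 = 134.58 → 135
rgb(125, 135, 135) = #7D8787.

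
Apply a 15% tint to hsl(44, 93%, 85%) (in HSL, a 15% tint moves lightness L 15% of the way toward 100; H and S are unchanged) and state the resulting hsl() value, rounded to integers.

hsl(44, 93%, 87%)

L moves 15% from 85 toward 100: 85 + 2.25 = 87.25 → 87.
H and S are unchanged.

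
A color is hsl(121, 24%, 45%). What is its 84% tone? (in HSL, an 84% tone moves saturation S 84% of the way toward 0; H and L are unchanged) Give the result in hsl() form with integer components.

hsl(121, 4%, 45%)

S moves 84% from 24 toward 0: 24 − 20.16 = 3.84 → 4.
H and L are unchanged.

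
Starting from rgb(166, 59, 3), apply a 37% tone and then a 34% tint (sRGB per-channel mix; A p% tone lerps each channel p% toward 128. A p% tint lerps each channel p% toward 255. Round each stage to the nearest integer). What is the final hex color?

A 37% tone moves each channel 37% toward 128:
  R: 166 − 14.06 = 151.94 → 152
  G: 59 + 0.37×(128−59) = 59 + 25.53 = 84.53 → 85
  B: 3 + 0.37×(128−3) = 3 + 46.25 = 49.25 → 49
After the tone: rgb(152, 85, 49) = #985531.
A 34% tint moves each channel 34% toward 255:
  R: 152 + 0.34×(255−152) = 152 + 35.02 = 187.02 → 187
  G: 85 + 57.8 = 142.8 → 143
  B: 49 + 70.04 = 119.04 → 119
rgb(187, 143, 119) = #BB8F77.

#BB8F77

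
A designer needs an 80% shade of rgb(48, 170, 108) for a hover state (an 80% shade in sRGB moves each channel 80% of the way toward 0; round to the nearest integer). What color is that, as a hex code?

Per channel, c → c + 0.8(0 − c):
  R: 48 + 0.8×(0−48) = 48 − 38.4 = 9.6 → 10
  G: 170 + 0.8×(0−170) = 170 − 136 = 34 → 34
  B: 108 − 86.4 = 21.6 → 22
rgb(10, 34, 22) = #0A2216.

#0A2216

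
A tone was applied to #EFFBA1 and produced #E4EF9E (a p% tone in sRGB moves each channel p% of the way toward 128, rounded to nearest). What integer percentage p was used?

#EFFBA1 is rgb(239, 251, 161); #E4EF9E is rgb(228, 239, 158).
On the G channel (widest range): 239 ≈ 251 + (p/100)(128 − 251), so p ≈ 100×(239 − 251)/(128 − 251) = -1200/-123 = 9.76.
p = 10 reproduces all three channels after rounding.

10%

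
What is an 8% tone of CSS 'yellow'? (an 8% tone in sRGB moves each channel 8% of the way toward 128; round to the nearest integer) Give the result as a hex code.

CSS yellow is rgb(255, 255, 0).
Per channel, c → c + 0.08(128 − c):
  R: 255 − 10.16 = 244.84 → 245
  G: 255 − 10.16 = 244.84 → 245
  B: 0 + 10.24 = 10.24 → 10
rgb(245, 245, 10) = #F5F50A.

#F5F50A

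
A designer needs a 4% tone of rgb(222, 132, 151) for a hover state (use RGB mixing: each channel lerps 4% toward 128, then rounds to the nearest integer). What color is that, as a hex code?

#DA8496

Lerp each channel 4% toward 128:
  R: 222 − 3.76 = 218.24 → 218
  G: 132 − 0.16 = 131.84 → 132
  B: 151 − 0.92 = 150.08 → 150
rgb(218, 132, 150) = #DA8496.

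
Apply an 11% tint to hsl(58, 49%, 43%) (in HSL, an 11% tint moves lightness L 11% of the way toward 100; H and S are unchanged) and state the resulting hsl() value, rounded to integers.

L moves 11% from 43 toward 100: 43 + 6.27 = 49.27 → 49.
H and S are unchanged.

hsl(58, 49%, 49%)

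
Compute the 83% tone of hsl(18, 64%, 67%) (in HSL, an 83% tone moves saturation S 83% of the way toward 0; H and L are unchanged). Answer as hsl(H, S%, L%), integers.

hsl(18, 11%, 67%)

S moves 83% from 64 toward 0: 64 − 53.12 = 10.88 → 11.
H and L are unchanged.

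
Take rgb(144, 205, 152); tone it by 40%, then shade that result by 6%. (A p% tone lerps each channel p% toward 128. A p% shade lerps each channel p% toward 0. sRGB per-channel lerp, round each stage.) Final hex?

#82a485

Lerp each channel 40% toward 128:
  R: 144 + 0.4×(128−144) = 144 − 6.4 = 137.6 → 138
  G: 205 − 30.8 = 174.2 → 174
  B: 152 + 0.4×(128−152) = 152 − 9.6 = 142.4 → 142
After the tone: rgb(138, 174, 142) = #8aae8e.
Lerp each channel 6% toward 0:
  R: 138 − 8.28 = 129.72 → 130
  G: 174 + 0.06×(0−174) = 174 − 10.44 = 163.56 → 164
  B: 142 − 8.52 = 133.48 → 133
rgb(130, 164, 133) = #82a485.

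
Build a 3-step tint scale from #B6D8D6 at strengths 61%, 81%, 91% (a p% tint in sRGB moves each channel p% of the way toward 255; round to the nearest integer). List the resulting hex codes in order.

#E3F0EF, #F1F8F7, #F8FBFB

#B6D8D6 is rgb(182, 216, 214).
61%: (182 + 44.53 = 226.53→227, 216 + 23.79 = 239.79→240, 214 + 25.01 = 239.01→239) → #E3F0EF
81%: (182 + 59.13 = 241.13→241, 216 + 31.59 = 247.59→248, 214 + 33.21 = 247.21→247) → #F1F8F7
91%: (182 + 66.43 = 248.43→248, 216 + 35.49 = 251.49→251, 214 + 37.31 = 251.31→251) → #F8FBFB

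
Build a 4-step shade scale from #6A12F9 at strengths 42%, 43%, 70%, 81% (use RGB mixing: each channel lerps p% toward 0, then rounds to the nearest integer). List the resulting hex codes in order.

#3D0A90, #3C0A8E, #20054B, #14032F

#6A12F9 is rgb(106, 18, 249).
42%: (106 − 44.52 = 61.48→61, 18 − 7.56 = 10.44→10, 249 − 104.58 = 144.42→144) → #3D0A90
43%: (106 − 45.58 = 60.42→60, 18 − 7.74 = 10.26→10, 249 − 107.07 = 141.93→142) → #3C0A8E
70%: (106 − 74.2 = 31.8→32, 18 − 12.6 = 5.4→5, 249 − 174.3 = 74.7→75) → #20054B
81%: (106 − 85.86 = 20.14→20, 18 − 14.58 = 3.42→3, 249 − 201.69 = 47.31→47) → #14032F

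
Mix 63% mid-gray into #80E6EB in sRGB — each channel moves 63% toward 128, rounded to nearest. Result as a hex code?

#80E6EB is rgb(128, 230, 235).
A 63% tone moves each channel 63% toward 128:
  R: 128 + 0 = 128 → 128
  G: 230 − 64.26 = 165.74 → 166
  B: 235 − 67.41 = 167.59 → 168
rgb(128, 166, 168) = #80A6A8.

#80A6A8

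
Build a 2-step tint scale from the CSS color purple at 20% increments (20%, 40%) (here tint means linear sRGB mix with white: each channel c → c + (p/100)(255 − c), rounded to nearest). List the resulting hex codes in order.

#993399, #B366B3

CSS purple is rgb(128, 0, 128).
20%: (128 + 25.4 = 153.4→153, 0 + 51 = 51→51, 128 + 25.4 = 153.4→153) → #993399
40%: (128 + 50.8 = 178.8→179, 0 + 102 = 102→102, 128 + 50.8 = 178.8→179) → #B366B3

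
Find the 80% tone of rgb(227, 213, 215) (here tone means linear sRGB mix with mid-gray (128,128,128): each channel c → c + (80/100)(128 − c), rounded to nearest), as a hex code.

#949191

Per channel, c → c + 0.8(128 − c):
  R: 227 + 0.8×(128−227) = 227 − 79.2 = 147.8 → 148
  G: 213 + 0.8×(128−213) = 213 − 68 = 145 → 145
  B: 215 + 0.8×(128−215) = 215 − 69.6 = 145.4 → 145
rgb(148, 145, 145) = #949191.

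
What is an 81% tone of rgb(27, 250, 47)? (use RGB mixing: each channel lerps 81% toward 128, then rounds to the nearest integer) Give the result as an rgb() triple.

Lerp each channel 81% toward 128:
  R: 27 + 81.81 = 108.81 → 109
  G: 250 + 0.81×(128−250) = 250 − 98.82 = 151.18 → 151
  B: 47 + 0.81×(128−47) = 47 + 65.61 = 112.61 → 113

rgb(109, 151, 113)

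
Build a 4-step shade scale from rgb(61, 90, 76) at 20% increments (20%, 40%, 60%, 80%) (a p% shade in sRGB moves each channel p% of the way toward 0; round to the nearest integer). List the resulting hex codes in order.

#31483D, #25362E, #18241E, #0C120F

20%: (61 − 12.2 = 48.8→49, 90 − 18 = 72→72, 76 − 15.2 = 60.8→61) → #31483D
40%: (61 − 24.4 = 36.6→37, 90 − 36 = 54→54, 76 − 30.4 = 45.6→46) → #25362E
60%: (61 − 36.6 = 24.4→24, 90 − 54 = 36→36, 76 − 45.6 = 30.4→30) → #18241E
80%: (61 − 48.8 = 12.2→12, 90 − 72 = 18→18, 76 − 60.8 = 15.2→15) → #0C120F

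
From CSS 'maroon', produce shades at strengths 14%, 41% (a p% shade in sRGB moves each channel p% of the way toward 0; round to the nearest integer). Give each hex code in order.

#6e0000, #4c0000

CSS maroon is rgb(128, 0, 0).
14%: (128 − 17.92 = 110.08→110, 0→0, 0→0) → #6e0000
41%: (128 − 52.48 = 75.52→76, 0→0, 0→0) → #4c0000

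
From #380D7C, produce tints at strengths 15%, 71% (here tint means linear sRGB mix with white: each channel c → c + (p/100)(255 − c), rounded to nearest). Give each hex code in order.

#563190, #C5B9D9

#380D7C is rgb(56, 13, 124).
15%: (56 + 29.85 = 85.85→86, 13 + 36.3 = 49.3→49, 124 + 19.65 = 143.65→144) → #563190
71%: (56 + 141.29 = 197.29→197, 13 + 171.82 = 184.82→185, 124 + 93.01 = 217.01→217) → #C5B9D9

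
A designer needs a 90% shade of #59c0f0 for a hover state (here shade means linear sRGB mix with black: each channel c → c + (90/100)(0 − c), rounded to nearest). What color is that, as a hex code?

#59c0f0 is rgb(89, 192, 240).
Per channel, c → c + 0.9(0 − c):
  R: 89 + 0.9×(0−89) = 89 − 80.1 = 8.9 → 9
  G: 192 − 172.8 = 19.2 → 19
  B: 240 + 0.9×(0−240) = 240 − 216 = 24 → 24
rgb(9, 19, 24) = #091318.

#091318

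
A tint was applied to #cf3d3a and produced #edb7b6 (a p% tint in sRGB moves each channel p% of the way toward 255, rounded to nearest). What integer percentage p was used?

#cf3d3a is rgb(207, 61, 58); #edb7b6 is rgb(237, 183, 182).
On the B channel (widest range): 182 ≈ 58 + (p/100)(255 − 58), so p ≈ 100×(182 − 58)/(255 − 58) = 12400/197 = 62.94.
p = 63 reproduces all three channels after rounding.

63%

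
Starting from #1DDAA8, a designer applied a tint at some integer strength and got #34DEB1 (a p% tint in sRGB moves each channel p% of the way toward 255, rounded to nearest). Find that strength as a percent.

#1DDAA8 is rgb(29, 218, 168); #34DEB1 is rgb(52, 222, 177).
On the R channel (widest range): 52 ≈ 29 + (p/100)(255 − 29), so p ≈ 100×(52 − 29)/(255 − 29) = 2300/226 = 10.18.
p = 10 reproduces all three channels after rounding.

10%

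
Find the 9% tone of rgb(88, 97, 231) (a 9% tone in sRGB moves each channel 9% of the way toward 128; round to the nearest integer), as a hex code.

#5C64DE

Per channel, c → c + 0.09(128 − c):
  R: 88 + 0.09×(128−88) = 88 + 3.6 = 91.6 → 92
  G: 97 + 2.79 = 99.79 → 100
  B: 231 + 0.09×(128−231) = 231 − 9.27 = 221.73 → 222
rgb(92, 100, 222) = #5C64DE.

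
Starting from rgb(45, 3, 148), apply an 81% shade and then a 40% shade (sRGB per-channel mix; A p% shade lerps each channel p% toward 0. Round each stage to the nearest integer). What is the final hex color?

An 81% shade moves each channel 81% toward 0:
  R: 45 + 0.81×(0−45) = 45 − 36.45 = 8.55 → 9
  G: 3 − 2.43 = 0.57 → 1
  B: 148 − 119.88 = 28.12 → 28
After the shade: rgb(9, 1, 28) = #09011C.
Lerp each channel 40% toward 0:
  R: 9 + 0.4×(0−9) = 9 − 3.6 = 5.4 → 5
  G: 1 − 0.4 = 0.6 → 1
  B: 28 + 0.4×(0−28) = 28 − 11.2 = 16.8 → 17
rgb(5, 1, 17) = #050111.

#050111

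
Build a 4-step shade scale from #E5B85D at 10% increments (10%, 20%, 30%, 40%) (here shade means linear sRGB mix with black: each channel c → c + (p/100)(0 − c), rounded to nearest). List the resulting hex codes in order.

#E5B85D is rgb(229, 184, 93).
10%: (229 − 22.9 = 206.1→206, 184 − 18.4 = 165.6→166, 93 − 9.3 = 83.7→84) → #CEA654
20%: (229 − 45.8 = 183.2→183, 184 − 36.8 = 147.2→147, 93 − 18.6 = 74.4→74) → #B7934A
30%: (229 − 68.7 = 160.3→160, 184 − 55.2 = 128.8→129, 93 − 27.9 = 65.1→65) → #A08141
40%: (229 − 91.6 = 137.4→137, 184 − 73.6 = 110.4→110, 93 − 37.2 = 55.8→56) → #896E38

#CEA654, #B7934A, #A08141, #896E38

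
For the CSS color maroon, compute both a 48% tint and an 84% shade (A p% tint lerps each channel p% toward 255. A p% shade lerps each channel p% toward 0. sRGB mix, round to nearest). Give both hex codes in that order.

CSS maroon is rgb(128, 0, 0).
48% tint:
  R: 128 + 0.48×(255−128) = 128 + 60.96 = 188.96 → 189
  G: 0 + 122.4 = 122.4 → 122
  B: 0 + 0.48×(255−0) = 0 + 122.4 = 122.4 → 122
  → #bd7a7a
84% shade:
  R: 128 + 0.84×(0−128) = 128 − 107.52 = 20.48 → 20
  G: 0 + 0.84×(0−0) = 0 + 0 = 0 → 0
  B: 0 + 0.84×(0−0) = 0 + 0 = 0 → 0
  → #140000

#bd7a7a, #140000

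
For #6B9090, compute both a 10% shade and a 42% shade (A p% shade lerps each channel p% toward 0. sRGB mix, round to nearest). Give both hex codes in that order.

#6B9090 is rgb(107, 144, 144).
10% shade:
  R: 107 + 0.1×(0−107) = 107 − 10.7 = 96.3 → 96
  G: 144 + 0.1×(0−144) = 144 − 14.4 = 129.6 → 130
  B: 144 + 0.1×(0−144) = 144 − 14.4 = 129.6 → 130
  → #608282
42% shade:
  R: 107 + 0.42×(0−107) = 107 − 44.94 = 62.06 → 62
  G: 144 − 60.48 = 83.52 → 84
  B: 144 + 0.42×(0−144) = 144 − 60.48 = 83.52 → 84
  → #3E5454

#608282, #3E5454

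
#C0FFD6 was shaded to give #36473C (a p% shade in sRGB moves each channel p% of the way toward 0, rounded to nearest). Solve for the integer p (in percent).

72%

#C0FFD6 is rgb(192, 255, 214); #36473C is rgb(54, 71, 60).
On the G channel (widest range): 71 ≈ 255 + (p/100)(0 − 255), so p ≈ 100×(71 − 255)/(0 − 255) = -18400/-255 = 72.16.
p = 72 reproduces all three channels after rounding.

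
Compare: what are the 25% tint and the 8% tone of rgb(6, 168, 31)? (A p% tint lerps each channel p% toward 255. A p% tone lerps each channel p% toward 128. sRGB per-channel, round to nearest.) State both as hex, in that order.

#44be57, #10a527

25% tint:
  R: 6 + 62.25 = 68.25 → 68
  G: 168 + 0.25×(255−168) = 168 + 21.75 = 189.75 → 190
  B: 31 + 56 = 87 → 87
  → #44be57
8% tone:
  R: 6 + 9.76 = 15.76 → 16
  G: 168 + 0.08×(128−168) = 168 − 3.2 = 164.8 → 165
  B: 31 + 0.08×(128−31) = 31 + 7.76 = 38.76 → 39
  → #10a527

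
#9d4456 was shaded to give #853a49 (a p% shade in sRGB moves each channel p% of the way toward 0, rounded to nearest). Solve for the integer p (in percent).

#9d4456 is rgb(157, 68, 86); #853a49 is rgb(133, 58, 73).
On the R channel (widest range): 133 ≈ 157 + (p/100)(0 − 157), so p ≈ 100×(133 − 157)/(0 − 157) = -2400/-157 = 15.29.
p = 15 reproduces all three channels after rounding.

15%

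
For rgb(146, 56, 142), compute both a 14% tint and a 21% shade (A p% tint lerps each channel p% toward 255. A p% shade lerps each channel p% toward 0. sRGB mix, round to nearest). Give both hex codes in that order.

#a1549e, #732c70

14% tint:
  R: 146 + 15.26 = 161.26 → 161
  G: 56 + 27.86 = 83.86 → 84
  B: 142 + 15.82 = 157.82 → 158
  → #a1549e
21% shade:
  R: 146 + 0.21×(0−146) = 146 − 30.66 = 115.34 → 115
  G: 56 + 0.21×(0−56) = 56 − 11.76 = 44.24 → 44
  B: 142 + 0.21×(0−142) = 142 − 29.82 = 112.18 → 112
  → #732c70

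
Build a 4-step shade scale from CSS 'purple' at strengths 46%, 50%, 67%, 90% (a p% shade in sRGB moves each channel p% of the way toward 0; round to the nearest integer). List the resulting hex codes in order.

CSS purple is rgb(128, 0, 128).
46%: (128 − 58.88 = 69.12→69, 0→0, 128 − 58.88 = 69.12→69) → #450045
50%: (128 − 64 = 64→64, 0→0, 128 − 64 = 64→64) → #400040
67%: (128 − 85.76 = 42.24→42, 0→0, 128 − 85.76 = 42.24→42) → #2A002A
90%: (128 − 115.2 = 12.8→13, 0→0, 128 − 115.2 = 12.8→13) → #0D000D

#450045, #400040, #2A002A, #0D000D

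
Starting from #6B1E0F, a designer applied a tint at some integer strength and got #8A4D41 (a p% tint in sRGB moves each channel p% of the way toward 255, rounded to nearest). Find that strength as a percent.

#6B1E0F is rgb(107, 30, 15); #8A4D41 is rgb(138, 77, 65).
On the B channel (widest range): 65 ≈ 15 + (p/100)(255 − 15), so p ≈ 100×(65 − 15)/(255 − 15) = 5000/240 = 20.83.
p = 21 reproduces all three channels after rounding.

21%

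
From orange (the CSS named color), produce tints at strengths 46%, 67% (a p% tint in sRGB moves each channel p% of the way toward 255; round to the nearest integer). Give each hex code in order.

CSS orange is rgb(255, 165, 0).
46%: (255→255, 165 + 41.4 = 206.4→206, 0 + 117.3 = 117.3→117) → #FFCE75
67%: (255→255, 165 + 60.3 = 225.3→225, 0 + 170.85 = 170.85→171) → #FFE1AB

#FFCE75, #FFE1AB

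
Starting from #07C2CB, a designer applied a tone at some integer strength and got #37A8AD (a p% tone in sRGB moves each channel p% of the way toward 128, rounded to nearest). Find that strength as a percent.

40%

#07C2CB is rgb(7, 194, 203); #37A8AD is rgb(55, 168, 173).
On the R channel (widest range): 55 ≈ 7 + (p/100)(128 − 7), so p ≈ 100×(55 − 7)/(128 − 7) = 4800/121 = 39.67.
p = 40 reproduces all three channels after rounding.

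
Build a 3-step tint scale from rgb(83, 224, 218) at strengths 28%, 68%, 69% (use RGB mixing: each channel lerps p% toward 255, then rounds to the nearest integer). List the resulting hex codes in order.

#83E9E4, #C8F5F3, #CAF5F4

28%: (83 + 48.16 = 131.16→131, 224 + 8.68 = 232.68→233, 218 + 10.36 = 228.36→228) → #83E9E4
68%: (83 + 116.96 = 199.96→200, 224 + 21.08 = 245.08→245, 218 + 25.16 = 243.16→243) → #C8F5F3
69%: (83 + 118.68 = 201.68→202, 224 + 21.39 = 245.39→245, 218 + 25.53 = 243.53→244) → #CAF5F4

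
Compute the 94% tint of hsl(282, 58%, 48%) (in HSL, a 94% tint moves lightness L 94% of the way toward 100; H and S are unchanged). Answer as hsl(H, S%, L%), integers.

hsl(282, 58%, 97%)

L moves 94% from 48 toward 100: 48 + 48.88 = 96.88 → 97.
H and S are unchanged.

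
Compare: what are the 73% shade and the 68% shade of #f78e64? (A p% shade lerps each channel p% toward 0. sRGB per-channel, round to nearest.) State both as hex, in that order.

#f78e64 is rgb(247, 142, 100).
73% shade:
  R: 247 − 180.31 = 66.69 → 67
  G: 142 + 0.73×(0−142) = 142 − 103.66 = 38.34 → 38
  B: 100 + 0.73×(0−100) = 100 − 73 = 27 → 27
  → #43261b
68% shade:
  R: 247 − 167.96 = 79.04 → 79
  G: 142 + 0.68×(0−142) = 142 − 96.56 = 45.44 → 45
  B: 100 − 68 = 32 → 32
  → #4f2d20

#43261b, #4f2d20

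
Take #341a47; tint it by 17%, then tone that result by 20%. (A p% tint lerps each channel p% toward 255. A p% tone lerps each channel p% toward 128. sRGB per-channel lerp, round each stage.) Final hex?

#5f4e6b

#341a47 is rgb(52, 26, 71).
Per channel, c → c + 0.17(255 − c):
  R: 52 + 0.17×(255−52) = 52 + 34.51 = 86.51 → 87
  G: 26 + 0.17×(255−26) = 26 + 38.93 = 64.93 → 65
  B: 71 + 0.17×(255−71) = 71 + 31.28 = 102.28 → 102
After the tint: rgb(87, 65, 102) = #574166.
Per channel, c → c + 0.2(128 − c):
  R: 87 + 0.2×(128−87) = 87 + 8.2 = 95.2 → 95
  G: 65 + 12.6 = 77.6 → 78
  B: 102 + 5.2 = 107.2 → 107
rgb(95, 78, 107) = #5f4e6b.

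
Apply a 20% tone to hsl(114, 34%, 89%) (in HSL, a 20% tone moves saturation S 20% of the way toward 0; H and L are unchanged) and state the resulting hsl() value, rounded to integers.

S moves 20% from 34 toward 0: 34 − 6.8 = 27.2 → 27.
H and L are unchanged.

hsl(114, 27%, 89%)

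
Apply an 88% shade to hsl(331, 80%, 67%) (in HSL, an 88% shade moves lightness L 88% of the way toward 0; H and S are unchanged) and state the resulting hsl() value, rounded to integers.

hsl(331, 80%, 8%)

L moves 88% from 67 toward 0: 67 − 58.96 = 8.04 → 8.
H and S are unchanged.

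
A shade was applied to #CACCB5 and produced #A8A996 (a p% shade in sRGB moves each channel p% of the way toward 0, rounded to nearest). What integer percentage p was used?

#CACCB5 is rgb(202, 204, 181); #A8A996 is rgb(168, 169, 150).
On the G channel (widest range): 169 ≈ 204 + (p/100)(0 − 204), so p ≈ 100×(169 − 204)/(0 − 204) = -3500/-204 = 17.16.
p = 17 reproduces all three channels after rounding.

17%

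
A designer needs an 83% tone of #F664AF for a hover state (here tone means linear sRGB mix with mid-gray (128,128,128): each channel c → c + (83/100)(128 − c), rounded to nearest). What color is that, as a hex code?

#F664AF is rgb(246, 100, 175).
Per channel, c → c + 0.83(128 − c):
  R: 246 + 0.83×(128−246) = 246 − 97.94 = 148.06 → 148
  G: 100 + 0.83×(128−100) = 100 + 23.24 = 123.24 → 123
  B: 175 − 39.01 = 135.99 → 136
rgb(148, 123, 136) = #947B88.

#947B88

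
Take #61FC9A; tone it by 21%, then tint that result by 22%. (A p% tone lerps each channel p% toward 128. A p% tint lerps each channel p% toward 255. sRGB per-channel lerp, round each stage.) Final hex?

#61FC9A is rgb(97, 252, 154).
A 21% tone moves each channel 21% toward 128:
  R: 97 + 6.51 = 103.51 → 104
  G: 252 + 0.21×(128−252) = 252 − 26.04 = 225.96 → 226
  B: 154 − 5.46 = 148.54 → 149
After the tone: rgb(104, 226, 149) = #68E295.
Lerp each channel 22% toward 255:
  R: 104 + 0.22×(255−104) = 104 + 33.22 = 137.22 → 137
  G: 226 + 0.22×(255−226) = 226 + 6.38 = 232.38 → 232
  B: 149 + 0.22×(255−149) = 149 + 23.32 = 172.32 → 172
rgb(137, 232, 172) = #89E8AC.

#89E8AC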